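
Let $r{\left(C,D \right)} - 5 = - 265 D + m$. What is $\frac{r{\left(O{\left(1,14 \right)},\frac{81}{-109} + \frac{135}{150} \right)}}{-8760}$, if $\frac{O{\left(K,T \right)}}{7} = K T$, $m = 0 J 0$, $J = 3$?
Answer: $\frac{7973}{1909680} \approx 0.004175$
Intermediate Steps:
$m = 0$ ($m = 0 \cdot 3 \cdot 0 = 0 \cdot 0 = 0$)
$O{\left(K,T \right)} = 7 K T$
$r{\left(C,D \right)} = 5 - 265 D$ ($r{\left(C,D \right)} = 5 + \left(- 265 D + 0\right) = 5 - 265 D$)
$\frac{r{\left(O{\left(1,14 \right)},\frac{81}{-109} + \frac{135}{150} \right)}}{-8760} = \frac{5 - 265 \left(\frac{81}{-109} + \frac{135}{150}\right)}{-8760} = \left(5 - 265 \left(81 \left(- \frac{1}{109}\right) + 135 \cdot \frac{1}{150}\right)\right) \left(- \frac{1}{8760}\right) = \left(5 - 265 \left(- \frac{81}{109} + \frac{9}{10}\right)\right) \left(- \frac{1}{8760}\right) = \left(5 - \frac{9063}{218}\right) \left(- \frac{1}{8760}\right) = \left(- \frac{7973}{218}\right) \left(- \frac{1}{8760}\right) = \frac{7973}{1909680}$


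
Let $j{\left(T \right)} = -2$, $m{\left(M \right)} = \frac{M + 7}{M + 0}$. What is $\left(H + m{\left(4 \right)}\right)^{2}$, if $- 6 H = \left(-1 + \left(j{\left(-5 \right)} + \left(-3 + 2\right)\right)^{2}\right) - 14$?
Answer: $\frac{225}{16} \approx 14.063$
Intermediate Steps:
$m{\left(M \right)} = \frac{7 + M}{M}$
$H = 1$ ($H = - \frac{\left(-1 + \left(-2 + \left(-3 + 2\right)\right)^{2}\right) - 14}{6} = - \frac{\left(-1 + \left(-2 - 1\right)^{2}\right) - 14}{6} = - \frac{\left(-1 + \left(-3\right)^{2}\right) - 14}{6} = - \frac{\left(-1 + 9\right) - 14}{6} = - \frac{8 - 14}{6} = \left(- \frac{1}{6}\right) \left(-6\right) = 1$)
$\left(H + m{\left(4 \right)}\right)^{2} = \left(1 + \frac{7 + 4}{4}\right)^{2} = \left(1 + \frac{1}{4} \cdot 11\right)^{2} = \left(1 + \frac{11}{4}\right)^{2} = \left(\frac{15}{4}\right)^{2} = \frac{225}{16}$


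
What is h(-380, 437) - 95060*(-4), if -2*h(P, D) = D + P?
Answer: 760423/2 ≈ 3.8021e+5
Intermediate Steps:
h(P, D) = -D/2 - P/2 (h(P, D) = -(D + P)/2 = -D/2 - P/2)
h(-380, 437) - 95060*(-4) = (-½*437 - ½*(-380)) - 95060*(-4) = (-437/2 + 190) + 380240 = -57/2 + 380240 = 760423/2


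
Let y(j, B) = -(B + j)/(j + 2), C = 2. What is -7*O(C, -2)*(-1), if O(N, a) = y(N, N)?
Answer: -7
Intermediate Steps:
y(j, B) = -(B + j)/(2 + j)
O(N, a) = -2*N/(2 + N) (O(N, a) = (-N - N)/(2 + N) = (-2*N)/(2 + N) = -2*N/(2 + N))
-7*O(C, -2)*(-1) = -(-14)*2/(2 + 2)*(-1) = -(-14)*2/4*(-1) = -7*(-1)*(-1) = 7*(-1) = -7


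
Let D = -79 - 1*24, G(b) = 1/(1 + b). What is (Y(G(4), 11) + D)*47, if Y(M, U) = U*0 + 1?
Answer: -4794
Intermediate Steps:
D = -103 (D = -79 - 24 = -103)
Y(M, U) = 1 (Y(M, U) = 0 + 1 = 1)
(Y(G(4), 11) + D)*47 = (1 - 103)*47 = -102*47 = -4794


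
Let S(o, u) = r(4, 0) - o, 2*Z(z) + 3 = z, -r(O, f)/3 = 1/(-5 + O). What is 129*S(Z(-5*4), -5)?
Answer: 3741/2 ≈ 1870.5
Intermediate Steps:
r(O, f) = -3/(-5 + O)
Z(z) = -3/2 + z/2
S(o, u) = 3 - o (S(o, u) = -3/(-5 + 4) - o = -3/(-1) - o = -3*(-1) - o = 3 - o)
129*S(Z(-5*4), -5) = 129*(3 - (-3/2 + (-5*4)/2)) = 129*(3 - (-3/2 + (½)*(-20))) = 129*(3 - (-3/2 - 10)) = 129*(3 - 1*(-23/2)) = 129*(3 + 23/2) = 129*(29/2) = 3741/2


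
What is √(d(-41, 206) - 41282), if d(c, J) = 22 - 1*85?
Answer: I*√41345 ≈ 203.33*I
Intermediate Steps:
d(c, J) = -63 (d(c, J) = 22 - 85 = -63)
√(d(-41, 206) - 41282) = √(-63 - 41282) = √(-41345) = I*√41345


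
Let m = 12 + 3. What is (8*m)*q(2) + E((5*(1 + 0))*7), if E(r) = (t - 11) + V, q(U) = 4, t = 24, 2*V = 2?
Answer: 494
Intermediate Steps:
V = 1 (V = (½)*2 = 1)
m = 15
E(r) = 14 (E(r) = (24 - 11) + 1 = 13 + 1 = 14)
(8*m)*q(2) + E((5*(1 + 0))*7) = (8*15)*4 + 14 = 120*4 + 14 = 480 + 14 = 494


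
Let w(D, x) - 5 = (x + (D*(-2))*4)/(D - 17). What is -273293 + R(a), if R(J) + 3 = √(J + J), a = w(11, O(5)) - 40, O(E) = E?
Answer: -273296 + I*√381/3 ≈ -2.733e+5 + 6.5064*I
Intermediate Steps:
w(D, x) = 5 + (x - 8*D)/(-17 + D) (w(D, x) = 5 + (x + (D*(-2))*4)/(D - 17) = 5 + (x - 2*D*4)/(-17 + D) = 5 + (x - 8*D)/(-17 + D))
a = -127/6 (a = (-85 + 5 - 3*11)/(-17 + 11) - 40 = (-85 + 5 - 33)/(-6) - 40 = -⅙*(-113) - 40 = 113/6 - 40 = -127/6 ≈ -21.167)
R(J) = -3 + √2*√J (R(J) = -3 + √(J + J) = -3 + √(2*J) = -3 + √2*√J)
-273293 + R(a) = -273293 + (-3 + √2*√(-127/6)) = -273293 + (-3 + √2*(I*√762/6)) = -273293 + (-3 + I*√381/3) = -273296 + I*√381/3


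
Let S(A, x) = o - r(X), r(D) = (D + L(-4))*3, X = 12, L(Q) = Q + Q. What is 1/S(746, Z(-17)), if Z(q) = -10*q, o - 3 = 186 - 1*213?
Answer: -1/36 ≈ -0.027778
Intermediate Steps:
L(Q) = 2*Q
r(D) = -24 + 3*D (r(D) = (D + 2*(-4))*3 = (D - 8)*3 = (-8 + D)*3 = -24 + 3*D)
o = -24 (o = 3 + (186 - 1*213) = 3 + (186 - 213) = 3 - 27 = -24)
S(A, x) = -36 (S(A, x) = -24 - (-24 + 3*12) = -24 - (-24 + 36) = -24 - 1*12 = -24 - 12 = -36)
1/S(746, Z(-17)) = 1/(-36) = -1/36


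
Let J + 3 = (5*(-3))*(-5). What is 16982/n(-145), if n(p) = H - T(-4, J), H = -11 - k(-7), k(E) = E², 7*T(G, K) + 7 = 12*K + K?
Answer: -118874/1349 ≈ -88.120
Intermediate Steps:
J = 72 (J = -3 + (5*(-3))*(-5) = -3 - 15*(-5) = -3 + 75 = 72)
T(G, K) = -1 + 13*K/7 (T(G, K) = -1 + (12*K + K)/7 = -1 + (13*K)/7 = -1 + 13*K/7)
H = -60 (H = -11 - 1*(-7)² = -11 - 1*49 = -11 - 49 = -60)
n(p) = -1349/7 (n(p) = -60 - (-1 + (13/7)*72) = -60 - (-1 + 936/7) = -60 - 1*929/7 = -60 - 929/7 = -1349/7)
16982/n(-145) = 16982/(-1349/7) = 16982*(-7/1349) = -118874/1349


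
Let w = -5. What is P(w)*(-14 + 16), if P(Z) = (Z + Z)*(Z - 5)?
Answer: 200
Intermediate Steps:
P(Z) = 2*Z*(-5 + Z) (P(Z) = (2*Z)*(-5 + Z) = 2*Z*(-5 + Z))
P(w)*(-14 + 16) = (2*(-5)*(-5 - 5))*(-14 + 16) = (2*(-5)*(-10))*2 = 100*2 = 200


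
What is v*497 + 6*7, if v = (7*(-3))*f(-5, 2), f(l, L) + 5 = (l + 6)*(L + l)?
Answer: 83538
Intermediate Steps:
f(l, L) = -5 + (6 + l)*(L + l) (f(l, L) = -5 + (l + 6)*(L + l) = -5 + (6 + l)*(L + l))
v = 168 (v = (7*(-3))*(-5 + (-5)² + 6*2 + 6*(-5) + 2*(-5)) = -21*(-5 + 25 + 12 - 30 - 10) = -21*(-8) = 168)
v*497 + 6*7 = 168*497 + 6*7 = 83496 + 42 = 83538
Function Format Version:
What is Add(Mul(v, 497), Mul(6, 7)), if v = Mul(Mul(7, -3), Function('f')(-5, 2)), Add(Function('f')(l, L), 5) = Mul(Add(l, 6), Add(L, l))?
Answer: 83538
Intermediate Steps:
Function('f')(l, L) = Add(-5, Mul(Add(6, l), Add(L, l))) (Function('f')(l, L) = Add(-5, Mul(Add(l, 6), Add(L, l))) = Add(-5, Mul(Add(6, l), Add(L, l))))
v = 168 (v = Mul(Mul(7, -3), Add(-5, Pow(-5, 2), Mul(6, 2), Mul(6, -5), Mul(2, -5))) = Mul(-21, Add(-5, 25, 12, -30, -10)) = Mul(-21, -8) = 168)
Add(Mul(v, 497), Mul(6, 7)) = Add(Mul(168, 497), Mul(6, 7)) = Add(83496, 42) = 83538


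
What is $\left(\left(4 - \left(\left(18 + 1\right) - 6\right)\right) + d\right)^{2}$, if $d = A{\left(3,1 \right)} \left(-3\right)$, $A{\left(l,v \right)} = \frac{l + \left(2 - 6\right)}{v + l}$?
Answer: $\frac{1089}{16} \approx 68.063$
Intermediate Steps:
$A{\left(l,v \right)} = \frac{-4 + l}{l + v}$ ($A{\left(l,v \right)} = \frac{l + \left(2 - 6\right)}{l + v} = \frac{l - 4}{l + v} = \frac{-4 + l}{l + v}$)
$d = \frac{3}{4}$ ($d = \frac{-4 + 3}{3 + 1} \left(-3\right) = \frac{1}{4} \left(-1\right) \left(-3\right) = \left(- \frac{1}{4}\right) \left(-3\right) = \frac{3}{4} \approx 0.75$)
$\left(\left(4 - \left(\left(18 + 1\right) - 6\right)\right) + d\right)^{2} = \left(\left(4 - \left(\left(18 + 1\right) - 6\right)\right) + \frac{3}{4}\right)^{2} = \left(\left(4 - \left(19 - 6\right)\right) + \frac{3}{4}\right)^{2} = \left(\left(4 - 13\right) + \frac{3}{4}\right)^{2} = \left(-9 + \frac{3}{4}\right)^{2} = \left(- \frac{33}{4}\right)^{2} = \frac{1089}{16}$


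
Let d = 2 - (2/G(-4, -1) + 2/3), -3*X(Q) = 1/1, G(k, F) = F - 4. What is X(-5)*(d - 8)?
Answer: 94/45 ≈ 2.0889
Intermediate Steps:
G(k, F) = -4 + F
X(Q) = -1/3 (X(Q) = -1/3/1 = -1/3*1 = -1/3)
d = 26/15 (d = 2 - (2/(-4 - 1) + 2/3) = 2 - (2/(-5) + 2*(1/3)) = 2 - (2*(-1/5) + 2/3) = 2 - (-2/5 + 2/3) = 2 - 1*4/15 = 2 - 4/15 = 26/15 ≈ 1.7333)
X(-5)*(d - 8) = -(26/15 - 8)/3 = -1/3*(-94/15) = 94/45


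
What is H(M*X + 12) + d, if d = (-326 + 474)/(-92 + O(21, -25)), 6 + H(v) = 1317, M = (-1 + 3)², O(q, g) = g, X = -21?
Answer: 153239/117 ≈ 1309.7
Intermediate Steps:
M = 4 (M = 2² = 4)
H(v) = 1311 (H(v) = -6 + 1317 = 1311)
d = -148/117 (d = (-326 + 474)/(-92 - 25) = 148/(-117) = -1/117*148 = -148/117 ≈ -1.2650)
H(M*X + 12) + d = 1311 - 148/117 = 153239/117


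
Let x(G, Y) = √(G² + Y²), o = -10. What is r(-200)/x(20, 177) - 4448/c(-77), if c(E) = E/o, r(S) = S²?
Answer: -44480/77 + 40000*√31729/31729 ≈ -353.10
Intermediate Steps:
c(E) = -E/10 (c(E) = E/(-10) = E*(-⅒) = -E/10)
r(-200)/x(20, 177) - 4448/c(-77) = (-200)²/(√(20² + 177²)) - 4448/((-⅒*(-77))) = 40000/(√(400 + 31329)) - 4448/77/10 = 40000/(√31729) - 4448*10/77 = 40000*(√31729/31729) - 44480/77 = 40000*√31729/31729 - 44480/77 = -44480/77 + 40000*√31729/31729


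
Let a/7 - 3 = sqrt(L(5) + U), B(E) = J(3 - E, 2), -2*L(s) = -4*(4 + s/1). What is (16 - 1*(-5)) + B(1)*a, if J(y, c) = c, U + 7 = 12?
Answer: 63 + 14*sqrt(23) ≈ 130.14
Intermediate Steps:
U = 5 (U = -7 + 12 = 5)
L(s) = 8 + 2*s (L(s) = -(-2)*(4 + s/1) = -(-2)*(4 + s*1) = -(-2)*(4 + s) = -(-16 - 4*s)/2 = 8 + 2*s)
B(E) = 2
a = 21 + 7*sqrt(23) (a = 21 + 7*sqrt((8 + 2*5) + 5) = 21 + 7*sqrt((8 + 10) + 5) = 21 + 7*sqrt(18 + 5) = 21 + 7*sqrt(23) ≈ 54.571)
(16 - 1*(-5)) + B(1)*a = (16 - 1*(-5)) + 2*(21 + 7*sqrt(23)) = (16 + 5) + (42 + 14*sqrt(23)) = 21 + (42 + 14*sqrt(23)) = 63 + 14*sqrt(23)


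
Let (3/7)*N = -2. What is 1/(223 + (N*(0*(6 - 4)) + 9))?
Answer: 1/232 ≈ 0.0043103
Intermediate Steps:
N = -14/3 (N = (7/3)*(-2) = -14/3 ≈ -4.6667)
1/(223 + (N*(0*(6 - 4)) + 9)) = 1/(223 + (-0*(6 - 4) + 9)) = 1/(223 + (-0*2 + 9)) = 1/(223 + (-14/3*0 + 9)) = 1/(223 + (0 + 9)) = 1/(223 + 9) = 1/232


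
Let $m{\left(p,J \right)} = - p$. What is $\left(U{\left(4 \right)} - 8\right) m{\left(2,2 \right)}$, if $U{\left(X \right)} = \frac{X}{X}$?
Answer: $14$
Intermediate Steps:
$U{\left(X \right)} = 1$
$\left(U{\left(4 \right)} - 8\right) m{\left(2,2 \right)} = \left(1 - 8\right) \left(\left(-1\right) 2\right) = \left(-7\right) \left(-2\right) = 14$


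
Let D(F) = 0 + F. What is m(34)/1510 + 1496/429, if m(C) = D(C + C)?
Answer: 104006/29445 ≈ 3.5322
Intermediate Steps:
D(F) = F
m(C) = 2*C (m(C) = C + C = 2*C)
m(34)/1510 + 1496/429 = (2*34)/1510 + 1496/429 = 68*(1/1510) + 1496*(1/429) = 34/755 + 136/39 = 104006/29445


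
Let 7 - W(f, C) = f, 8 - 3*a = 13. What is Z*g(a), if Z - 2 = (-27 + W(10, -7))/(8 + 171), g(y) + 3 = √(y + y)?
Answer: -984/179 + 328*I*√30/537 ≈ -5.4972 + 3.3455*I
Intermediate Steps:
a = -5/3 (a = 8/3 - ⅓*13 = 8/3 - 13/3 = -5/3 ≈ -1.6667)
W(f, C) = 7 - f
g(y) = -3 + √2*√y (g(y) = -3 + √(y + y) = -3 + √(2*y) = -3 + √2*√y)
Z = 328/179 (Z = 2 + (-27 + (7 - 1*10))/(8 + 171) = 2 + (-27 + (7 - 10))/179 = 2 + (-27 - 3)*(1/179) = 2 - 30*1/179 = 2 - 30/179 = 328/179 ≈ 1.8324)
Z*g(a) = 328*(-3 + √2*√(-5/3))/179 = 328*(-3 + √2*(I*√15/3))/179 = 328*(-3 + I*√30/3)/179 = -984/179 + 328*I*√30/537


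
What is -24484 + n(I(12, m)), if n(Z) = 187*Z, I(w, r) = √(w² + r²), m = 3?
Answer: -24484 + 561*√17 ≈ -22171.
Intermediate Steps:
I(w, r) = √(r² + w²)
-24484 + n(I(12, m)) = -24484 + 187*√(3² + 12²) = -24484 + 187*√(9 + 144) = -24484 + 187*√153 = -24484 + 187*(3*√17) = -24484 + 561*√17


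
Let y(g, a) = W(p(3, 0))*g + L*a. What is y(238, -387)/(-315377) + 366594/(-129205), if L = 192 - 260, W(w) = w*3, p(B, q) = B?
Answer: -119292231828/40748285285 ≈ -2.9275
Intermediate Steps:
W(w) = 3*w
L = -68
y(g, a) = -68*a + 9*g (y(g, a) = (3*3)*g - 68*a = 9*g - 68*a = -68*a + 9*g)
y(238, -387)/(-315377) + 366594/(-129205) = (-68*(-387) + 9*238)/(-315377) + 366594/(-129205) = (26316 + 2142)*(-1/315377) + 366594*(-1/129205) = 28458*(-1/315377) - 366594/129205 = -28458/315377 - 366594/129205 = -119292231828/40748285285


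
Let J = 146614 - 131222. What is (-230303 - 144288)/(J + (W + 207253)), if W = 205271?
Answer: -374591/427916 ≈ -0.87538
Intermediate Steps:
J = 15392
(-230303 - 144288)/(J + (W + 207253)) = (-230303 - 144288)/(15392 + (205271 + 207253)) = -374591/(15392 + 412524) = -374591/427916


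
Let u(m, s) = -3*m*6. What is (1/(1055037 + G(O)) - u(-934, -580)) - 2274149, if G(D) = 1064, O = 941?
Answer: -2419486203060/1056101 ≈ -2.2910e+6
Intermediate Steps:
u(m, s) = -18*m
(1/(1055037 + G(O)) - u(-934, -580)) - 2274149 = (1/(1055037 + 1064) - (-18)*(-934)) - 2274149 = (1/1056101 - 1*16812) - 2274149 = (1/1056101 - 16812) - 2274149 = -17755170011/1056101 - 2274149 = -2419486203060/1056101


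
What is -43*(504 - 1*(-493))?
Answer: -42871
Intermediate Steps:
-43*(504 - 1*(-493)) = -43*(504 + 493) = -43*997 = -42871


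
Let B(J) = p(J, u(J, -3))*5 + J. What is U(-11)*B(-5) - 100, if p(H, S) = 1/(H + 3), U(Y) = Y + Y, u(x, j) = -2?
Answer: 65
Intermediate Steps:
U(Y) = 2*Y
p(H, S) = 1/(3 + H)
B(J) = J + 5/(3 + J) (B(J) = 5/(3 + J) + J = J + 5/(3 + J))
U(-11)*B(-5) - 100 = (2*(-11))*((5 - 5*(3 - 5))/(3 - 5)) - 100 = -22*(5 - 5*(-2))/(-2) - 100 = -(-11)*(5 + 10) - 100 = -(-11)*15 - 100 = -22*(-15/2) - 100 = 165 - 100 = 65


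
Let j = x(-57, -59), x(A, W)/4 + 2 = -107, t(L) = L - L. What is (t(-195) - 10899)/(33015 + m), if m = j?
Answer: -10899/32579 ≈ -0.33454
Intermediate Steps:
t(L) = 0
x(A, W) = -436 (x(A, W) = -8 + 4*(-107) = -8 - 428 = -436)
j = -436
m = -436
(t(-195) - 10899)/(33015 + m) = (0 - 10899)/(33015 - 436) = -10899/32579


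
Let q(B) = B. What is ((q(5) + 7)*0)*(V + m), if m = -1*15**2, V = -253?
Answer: 0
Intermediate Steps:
m = -225 (m = -1*225 = -225)
((q(5) + 7)*0)*(V + m) = ((5 + 7)*0)*(-253 - 225) = (12*0)*(-478) = 0*(-478) = 0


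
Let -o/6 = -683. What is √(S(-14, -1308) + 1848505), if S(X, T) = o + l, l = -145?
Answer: √1852458 ≈ 1361.1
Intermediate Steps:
o = 4098 (o = -6*(-683) = 4098)
S(X, T) = 3953 (S(X, T) = 4098 - 145 = 3953)
√(S(-14, -1308) + 1848505) = √(3953 + 1848505) = √1852458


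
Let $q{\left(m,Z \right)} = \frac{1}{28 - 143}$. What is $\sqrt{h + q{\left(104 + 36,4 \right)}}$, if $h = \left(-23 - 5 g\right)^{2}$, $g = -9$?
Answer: $\frac{\sqrt{6400785}}{115} \approx 22.0$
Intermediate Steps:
$q{\left(m,Z \right)} = - \frac{1}{115}$ ($q{\left(m,Z \right)} = \frac{1}{-115} = - \frac{1}{115}$)
$h = 484$ ($h = \left(-23 - -45\right)^{2} = \left(-23 + 45\right)^{2} = 22^{2} = 484$)
$\sqrt{h + q{\left(104 + 36,4 \right)}} = \sqrt{484 - \frac{1}{115}} = \sqrt{\frac{55659}{115}} = \frac{\sqrt{6400785}}{115}$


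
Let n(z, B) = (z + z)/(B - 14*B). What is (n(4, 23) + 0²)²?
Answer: 64/89401 ≈ 0.00071588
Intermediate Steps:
n(z, B) = -2*z/(13*B) (n(z, B) = (2*z)/((-13*B)) = (2*z)*(-1/(13*B)) = -2*z/(13*B))
(n(4, 23) + 0²)² = (-2/13*4/23 + 0²)² = (-2/13*4*1/23 + 0)² = (-8/299 + 0)² = (-8/299)² = 64/89401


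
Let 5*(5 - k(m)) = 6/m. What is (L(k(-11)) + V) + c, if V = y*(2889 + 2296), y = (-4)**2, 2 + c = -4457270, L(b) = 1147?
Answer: -4373165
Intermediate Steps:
k(m) = 5 - 6/(5*m)
c = -4457272 (c = -2 - 4457270 = -4457272)
y = 16
V = 82960 (V = 16*(2889 + 2296) = 16*5185 = 82960)
(L(k(-11)) + V) + c = (1147 + 82960) - 4457272 = 84107 - 4457272 = -4373165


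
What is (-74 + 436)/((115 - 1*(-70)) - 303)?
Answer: -181/59 ≈ -3.0678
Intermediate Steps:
(-74 + 436)/((115 - 1*(-70)) - 303) = 362/((115 + 70) - 303) = 362/(185 - 303) = 362/(-118) = 362*(-1/118) = -181/59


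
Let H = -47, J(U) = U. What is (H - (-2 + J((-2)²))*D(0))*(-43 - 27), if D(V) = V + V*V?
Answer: 3290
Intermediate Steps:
D(V) = V + V²
(H - (-2 + J((-2)²))*D(0))*(-43 - 27) = (-47 - (-2 + (-2)²)*0*(1 + 0))*(-43 - 27) = (-47 - (-2 + 4)*0*1)*(-70) = (-47 - 2*0)*(-70) = (-47 - 1*0)*(-70) = (-47 + 0)*(-70) = -47*(-70) = 3290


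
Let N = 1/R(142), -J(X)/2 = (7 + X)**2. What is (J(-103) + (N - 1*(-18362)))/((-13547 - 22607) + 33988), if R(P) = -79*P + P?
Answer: 775321/23990616 ≈ 0.032318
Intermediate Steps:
R(P) = -78*P
J(X) = -2*(7 + X)**2
N = -1/11076 (N = 1/(-78*142) = 1/(-11076) = -1/11076 ≈ -9.0285e-5)
(J(-103) + (N - 1*(-18362)))/((-13547 - 22607) + 33988) = (-2*(7 - 103)**2 + (-1/11076 - 1*(-18362)))/((-13547 - 22607) + 33988) = (-2*(-96)**2 + (-1/11076 + 18362))/(-36154 + 33988) = (-2*9216 + 203377511/11076)/(-2166) = (-18432 + 203377511/11076)*(-1/2166) = -775321/11076*(-1/2166) = 775321/23990616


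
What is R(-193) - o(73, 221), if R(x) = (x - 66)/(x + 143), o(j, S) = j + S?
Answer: -14441/50 ≈ -288.82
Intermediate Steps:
o(j, S) = S + j
R(x) = (-66 + x)/(143 + x)
R(-193) - o(73, 221) = (-66 - 193)/(143 - 193) - (221 + 73) = -259/(-50) - 1*294 = -1/50*(-259) - 294 = 259/50 - 294 = -14441/50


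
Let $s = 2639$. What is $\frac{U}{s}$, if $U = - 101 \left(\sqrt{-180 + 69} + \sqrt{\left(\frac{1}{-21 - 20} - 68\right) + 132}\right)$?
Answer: $- \frac{101 \sqrt{107543}}{108199} - \frac{101 i \sqrt{111}}{2639} \approx -0.30612 - 0.40322 i$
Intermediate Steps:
$U = - \frac{101 \sqrt{107543}}{41} - 101 i \sqrt{111}$ ($U = - 101 \left(\sqrt{-111} + \sqrt{\left(\frac{1}{-41} - 68\right) + 132}\right) = - 101 \left(i \sqrt{111} + \sqrt{\left(- \frac{1}{41} - 68\right) + 132}\right) = - 101 \left(i \sqrt{111} + \sqrt{- \frac{2789}{41} + 132}\right) = - 101 \left(i \sqrt{111} + \sqrt{\frac{2623}{41}}\right) = - 101 \left(i \sqrt{111} + \frac{\sqrt{107543}}{41}\right) = - 101 \left(\frac{\sqrt{107543}}{41} + i \sqrt{111}\right) = - \frac{101 \sqrt{107543}}{41} - 101 i \sqrt{111} \approx -807.85 - 1064.1 i$)
$\frac{U}{s} = \frac{- \frac{101 \sqrt{107543}}{41} - 101 i \sqrt{111}}{2639} = \left(- \frac{101 \sqrt{107543}}{41} - 101 i \sqrt{111}\right) \frac{1}{2639} = - \frac{101 \sqrt{107543}}{108199} - \frac{101 i \sqrt{111}}{2639}$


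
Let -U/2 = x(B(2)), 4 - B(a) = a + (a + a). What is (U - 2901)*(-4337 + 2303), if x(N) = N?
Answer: 5892498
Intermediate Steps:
B(a) = 4 - 3*a (B(a) = 4 - (a + (a + a)) = 4 - (a + 2*a) = 4 - 3*a)
U = 4 (U = -2*(4 - 3*2) = -2*(4 - 6) = -2*(-2) = 4)
(U - 2901)*(-4337 + 2303) = (4 - 2901)*(-4337 + 2303) = -2897*(-2034) = 5892498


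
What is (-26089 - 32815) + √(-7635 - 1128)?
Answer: -58904 + I*√8763 ≈ -58904.0 + 93.611*I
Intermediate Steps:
(-26089 - 32815) + √(-7635 - 1128) = -58904 + √(-8763) = -58904 + I*√8763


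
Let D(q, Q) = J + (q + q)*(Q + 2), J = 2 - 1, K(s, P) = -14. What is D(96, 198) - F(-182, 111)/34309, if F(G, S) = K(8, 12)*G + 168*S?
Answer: 1317478713/34309 ≈ 38400.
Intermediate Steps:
F(G, S) = -14*G + 168*S
J = 1
D(q, Q) = 1 + 2*q*(2 + Q) (D(q, Q) = 1 + (q + q)*(Q + 2) = 1 + (2*q)*(2 + Q) = 1 + 2*q*(2 + Q))
D(96, 198) - F(-182, 111)/34309 = (1 + 4*96 + 2*198*96) - (-14*(-182) + 168*111)/34309 = (1 + 384 + 38016) - (2548 + 18648)/34309 = 38401 - 21196/34309 = 1317478713/34309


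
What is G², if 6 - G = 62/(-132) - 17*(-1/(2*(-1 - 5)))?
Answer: 120409/1936 ≈ 62.195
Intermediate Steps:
G = 347/44 (G = 6 - (62/(-132) - 17*(-1/(2*(-1 - 5)))) = 6 - (62*(-1/132) - 17/((-6*(-2)))) = 6 - (-31/66 - 17/12) = 6 - 1*(-83/44) = 6 + 83/44 = 347/44 ≈ 7.8864)
G² = (347/44)² = 120409/1936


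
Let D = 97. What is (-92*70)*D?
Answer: -624680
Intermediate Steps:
(-92*70)*D = -92*70*97 = -6440*97 = -624680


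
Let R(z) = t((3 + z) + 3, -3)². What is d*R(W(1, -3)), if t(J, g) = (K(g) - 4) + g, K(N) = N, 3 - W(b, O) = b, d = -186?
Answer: -18600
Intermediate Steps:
W(b, O) = 3 - b
t(J, g) = -4 + 2*g (t(J, g) = (g - 4) + g = (-4 + g) + g = -4 + 2*g)
R(z) = 100 (R(z) = (-4 + 2*(-3))² = (-4 - 6)² = (-10)² = 100)
d*R(W(1, -3)) = -186*100 = -18600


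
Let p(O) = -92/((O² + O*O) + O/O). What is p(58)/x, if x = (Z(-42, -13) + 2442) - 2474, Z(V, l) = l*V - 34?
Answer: -23/807480 ≈ -2.8484e-5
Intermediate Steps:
Z(V, l) = -34 + V*l (Z(V, l) = V*l - 34 = -34 + V*l)
p(O) = -92/(1 + 2*O²) (p(O) = -92/((O² + O²) + 1) = -92/(2*O² + 1) = -92/(1 + 2*O²))
x = 480 (x = ((-34 - 42*(-13)) + 2442) - 2474 = ((-34 + 546) + 2442) - 2474 = (512 + 2442) - 2474 = 2954 - 2474 = 480)
p(58)/x = -92/(1 + 2*58²)/480 = -92/(1 + 2*3364)*(1/480) = -92/(1 + 6728)*(1/480) = -92/6729*(1/480) = -92*1/6729*(1/480) = -92/6729*1/480 = -23/807480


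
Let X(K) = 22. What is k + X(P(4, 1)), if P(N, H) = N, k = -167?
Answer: -145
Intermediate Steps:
k + X(P(4, 1)) = -167 + 22 = -145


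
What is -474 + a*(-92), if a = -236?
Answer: 21238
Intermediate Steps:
-474 + a*(-92) = -474 - 236*(-92) = -474 + 21712 = 21238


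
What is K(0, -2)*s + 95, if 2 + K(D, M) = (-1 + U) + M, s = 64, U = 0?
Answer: -225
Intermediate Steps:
K(D, M) = -3 + M (K(D, M) = -2 + ((-1 + 0) + M) = -2 + (-1 + M) = -3 + M)
K(0, -2)*s + 95 = (-3 - 2)*64 + 95 = -5*64 + 95 = -320 + 95 = -225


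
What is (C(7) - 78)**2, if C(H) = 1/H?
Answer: 297025/49 ≈ 6061.7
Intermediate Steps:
(C(7) - 78)**2 = (1/7 - 78)**2 = (-545/7)**2 = 297025/49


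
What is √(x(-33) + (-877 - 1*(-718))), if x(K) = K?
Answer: 8*I*√3 ≈ 13.856*I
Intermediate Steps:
√(x(-33) + (-877 - 1*(-718))) = √(-33 + (-877 - 1*(-718))) = √(-33 + (-877 + 718)) = √(-33 - 159) = √(-192) = 8*I*√3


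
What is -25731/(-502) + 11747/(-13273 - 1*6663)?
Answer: 253538111/5003936 ≈ 50.668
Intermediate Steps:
-25731/(-502) + 11747/(-13273 - 1*6663) = -25731*(-1/502) + 11747/(-13273 - 6663) = 25731/502 + 11747/(-19936) = 25731/502 + 11747*(-1/19936) = 25731/502 - 11747/19936 = 253538111/5003936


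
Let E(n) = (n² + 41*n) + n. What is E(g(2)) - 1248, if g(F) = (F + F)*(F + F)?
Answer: -320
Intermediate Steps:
g(F) = 4*F² (g(F) = (2*F)*(2*F) = 4*F²)
E(n) = n² + 42*n
E(g(2)) - 1248 = (4*2²)*(42 + 4*2²) - 1248 = (4*4)*(42 + 4*4) - 1248 = 16*(42 + 16) - 1248 = 16*58 - 1248 = 928 - 1248 = -320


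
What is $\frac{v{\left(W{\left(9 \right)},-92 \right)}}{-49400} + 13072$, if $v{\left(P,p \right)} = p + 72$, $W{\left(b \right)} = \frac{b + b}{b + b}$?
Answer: $\frac{32287841}{2470} \approx 13072.0$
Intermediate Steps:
$W{\left(b \right)} = 1$ ($W{\left(b \right)} = \frac{2 b}{2 b} = 2 b \frac{1}{2 b} = 1$)
$v{\left(P,p \right)} = 72 + p$
$\frac{v{\left(W{\left(9 \right)},-92 \right)}}{-49400} + 13072 = \frac{72 - 92}{-49400} + 13072 = \left(-20\right) \left(- \frac{1}{49400}\right) + 13072 = \frac{1}{2470} + 13072 = \frac{32287841}{2470}$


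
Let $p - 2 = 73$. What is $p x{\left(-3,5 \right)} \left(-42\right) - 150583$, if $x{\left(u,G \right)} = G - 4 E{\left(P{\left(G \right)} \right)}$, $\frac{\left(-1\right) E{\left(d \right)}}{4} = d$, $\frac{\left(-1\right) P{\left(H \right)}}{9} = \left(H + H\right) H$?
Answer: $22513667$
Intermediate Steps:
$P{\left(H \right)} = - 18 H^{2}$ ($P{\left(H \right)} = - 9 \left(H + H\right) H = - 9 \cdot 2 H H = - 9 \cdot 2 H^{2} = - 18 H^{2}$)
$p = 75$ ($p = 2 + 73 = 75$)
$E{\left(d \right)} = - 4 d$
$x{\left(u,G \right)} = G - 288 G^{2}$ ($x{\left(u,G \right)} = G - 4 \left(- 4 \left(- 18 G^{2}\right)\right) = G - 4 \cdot 72 G^{2} = G - 288 G^{2}$)
$p x{\left(-3,5 \right)} \left(-42\right) - 150583 = 75 \cdot 5 \left(1 - 1440\right) \left(-42\right) - 150583 = 75 \cdot 5 \left(-1439\right) \left(-42\right) - 150583 = 75 \left(-7195\right) \left(-42\right) - 150583 = \left(-539625\right) \left(-42\right) - 150583 = 22664250 - 150583 = 22513667$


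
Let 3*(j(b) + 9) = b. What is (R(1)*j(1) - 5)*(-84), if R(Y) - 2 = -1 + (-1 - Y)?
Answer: -308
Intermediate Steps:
j(b) = -9 + b/3
R(Y) = -Y (R(Y) = 2 + (-1 + (-1 - Y)) = 2 + (-2 - Y) = -Y)
(R(1)*j(1) - 5)*(-84) = ((-1*1)*(-9 + (⅓)*1) - 5)*(-84) = (-(-9 + ⅓) - 5)*(-84) = (-1*(-26/3) - 5)*(-84) = (26/3 - 5)*(-84) = (11/3)*(-84) = -308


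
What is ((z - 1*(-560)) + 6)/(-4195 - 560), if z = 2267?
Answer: -2833/4755 ≈ -0.59579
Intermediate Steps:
((z - 1*(-560)) + 6)/(-4195 - 560) = ((2267 - 1*(-560)) + 6)/(-4195 - 560) = ((2267 + 560) + 6)/(-4755) = (2827 + 6)*(-1/4755) = 2833*(-1/4755) = -2833/4755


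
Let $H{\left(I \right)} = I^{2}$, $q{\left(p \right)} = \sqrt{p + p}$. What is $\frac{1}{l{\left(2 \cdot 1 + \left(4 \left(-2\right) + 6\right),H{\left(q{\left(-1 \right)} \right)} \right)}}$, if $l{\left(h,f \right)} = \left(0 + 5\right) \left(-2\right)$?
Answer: $- \frac{1}{10} \approx -0.1$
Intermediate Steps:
$q{\left(p \right)} = \sqrt{2} \sqrt{p}$ ($q{\left(p \right)} = \sqrt{2 p} = \sqrt{2} \sqrt{p}$)
$l{\left(h,f \right)} = -10$ ($l{\left(h,f \right)} = 5 \left(-2\right) = -10$)
$\frac{1}{l{\left(2 \cdot 1 + \left(4 \left(-2\right) + 6\right),H{\left(q{\left(-1 \right)} \right)} \right)}} = \frac{1}{-10} = - \frac{1}{10}$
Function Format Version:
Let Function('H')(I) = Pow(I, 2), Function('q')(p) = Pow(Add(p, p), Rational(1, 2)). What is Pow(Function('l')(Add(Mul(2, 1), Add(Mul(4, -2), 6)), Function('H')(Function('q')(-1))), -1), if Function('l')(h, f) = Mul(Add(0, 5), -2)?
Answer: Rational(-1, 10) ≈ -0.10000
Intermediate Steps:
Function('q')(p) = Mul(Pow(2, Rational(1, 2)), Pow(p, Rational(1, 2))) (Function('q')(p) = Pow(Mul(2, p), Rational(1, 2)) = Mul(Pow(2, Rational(1, 2)), Pow(p, Rational(1, 2))))
Function('l')(h, f) = -10 (Function('l')(h, f) = Mul(5, -2) = -10)
Pow(Function('l')(Add(Mul(2, 1), Add(Mul(4, -2), 6)), Function('H')(Function('q')(-1))), -1) = Pow(-10, -1) = Rational(-1, 10)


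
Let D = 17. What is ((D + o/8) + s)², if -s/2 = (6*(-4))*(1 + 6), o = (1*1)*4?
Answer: 499849/4 ≈ 1.2496e+5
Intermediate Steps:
o = 4 (o = 1*4 = 4)
s = 336 (s = -2*6*(-4)*(1 + 6) = -(-48)*7 = -2*(-168) = 336)
((D + o/8) + s)² = ((17 + 4/8) + 336)² = ((17 + 4*(⅛)) + 336)² = ((17 + ½) + 336)² = (35/2 + 336)² = (707/2)² = 499849/4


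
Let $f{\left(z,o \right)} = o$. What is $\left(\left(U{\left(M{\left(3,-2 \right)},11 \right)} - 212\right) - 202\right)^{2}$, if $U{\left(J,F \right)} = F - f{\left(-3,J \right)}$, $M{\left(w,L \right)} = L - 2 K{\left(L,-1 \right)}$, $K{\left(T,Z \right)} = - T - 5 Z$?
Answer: $149769$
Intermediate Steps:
$M{\left(w,L \right)} = -10 + 3 L$ ($M{\left(w,L \right)} = L - 2 \left(- L - -5\right) = L - 2 \left(- L + 5\right) = L - 2 \left(5 - L\right) = L + \left(-10 + 2 L\right) = -10 + 3 L$)
$U{\left(J,F \right)} = F - J$
$\left(\left(U{\left(M{\left(3,-2 \right)},11 \right)} - 212\right) - 202\right)^{2} = \left(\left(\left(11 - \left(-10 + 3 \left(-2\right)\right)\right) - 212\right) - 202\right)^{2} = \left(\left(\left(11 - \left(-10 - 6\right)\right) - 212\right) - 202\right)^{2} = \left(\left(\left(11 - -16\right) - 212\right) - 202\right)^{2} = \left(\left(\left(11 + 16\right) - 212\right) - 202\right)^{2} = \left(\left(27 - 212\right) - 202\right)^{2} = \left(-185 - 202\right)^{2} = \left(-387\right)^{2} = 149769$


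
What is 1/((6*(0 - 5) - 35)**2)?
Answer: 1/4225 ≈ 0.00023669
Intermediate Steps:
1/((6*(0 - 5) - 35)**2) = 1/((6*(-5) - 35)**2) = 1/((-30 - 35)**2) = 1/((-65)**2) = 1/4225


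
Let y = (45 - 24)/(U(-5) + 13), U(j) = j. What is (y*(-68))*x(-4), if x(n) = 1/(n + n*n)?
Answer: -119/8 ≈ -14.875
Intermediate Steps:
x(n) = 1/(n + n**2)
y = 21/8 (y = (45 - 24)/(-5 + 13) = 21/8 ≈ 2.6250)
(y*(-68))*x(-4) = ((21/8)*(-68))*(1/((-4)*(1 - 4))) = -(-357)/(8*(-3)) = -(-357)*(-1)/(8*3) = -357/2*1/12 = -119/8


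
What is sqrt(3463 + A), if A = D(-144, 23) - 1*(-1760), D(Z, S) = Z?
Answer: sqrt(5079) ≈ 71.267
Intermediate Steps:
A = 1616 (A = -144 - 1*(-1760) = -144 + 1760 = 1616)
sqrt(3463 + A) = sqrt(3463 + 1616) = sqrt(5079)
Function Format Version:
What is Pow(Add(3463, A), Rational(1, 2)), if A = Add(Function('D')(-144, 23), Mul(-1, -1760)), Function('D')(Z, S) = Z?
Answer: Pow(5079, Rational(1, 2)) ≈ 71.267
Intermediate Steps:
A = 1616 (A = Add(-144, Mul(-1, -1760)) = Add(-144, 1760) = 1616)
Pow(Add(3463, A), Rational(1, 2)) = Pow(Add(3463, 1616), Rational(1, 2)) = Pow(5079, Rational(1, 2))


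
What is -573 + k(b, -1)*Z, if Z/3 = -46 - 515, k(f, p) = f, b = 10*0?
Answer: -573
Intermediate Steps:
b = 0
Z = -1683 (Z = 3*(-46 - 515) = 3*(-561) = -1683)
-573 + k(b, -1)*Z = -573 + 0*(-1683) = -573 + 0 = -573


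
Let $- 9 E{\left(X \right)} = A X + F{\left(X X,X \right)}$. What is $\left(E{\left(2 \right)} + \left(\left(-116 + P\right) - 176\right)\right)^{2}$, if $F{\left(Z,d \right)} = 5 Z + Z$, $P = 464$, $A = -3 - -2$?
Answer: $\frac{2328676}{81} \approx 28749.0$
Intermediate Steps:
$A = -1$ ($A = -3 + 2 = -1$)
$F{\left(Z,d \right)} = 6 Z$
$E{\left(X \right)} = - \frac{2 X^{2}}{3} + \frac{X}{9}$ ($E{\left(X \right)} = - \frac{- X + 6 X X}{9} = - \frac{- X + 6 X^{2}}{9} = - \frac{2 X^{2}}{3} + \frac{X}{9}$)
$\left(E{\left(2 \right)} + \left(\left(-116 + P\right) - 176\right)\right)^{2} = \left(\frac{1}{9} \cdot 2 \left(1 - 12\right) + \left(\left(-116 + 464\right) - 176\right)\right)^{2} = \left(\frac{1}{9} \cdot 2 \left(1 - 12\right) + \left(348 - 176\right)\right)^{2} = \left(\frac{1}{9} \cdot 2 \left(-11\right) + 172\right)^{2} = \left(- \frac{22}{9} + 172\right)^{2} = \left(\frac{1526}{9}\right)^{2} = \frac{2328676}{81}$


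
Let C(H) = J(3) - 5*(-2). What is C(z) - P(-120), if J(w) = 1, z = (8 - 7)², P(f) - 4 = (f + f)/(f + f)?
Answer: 6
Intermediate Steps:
P(f) = 5 (P(f) = 4 + (f + f)/(f + f) = 4 + (2*f)/((2*f)) = 4 + (2*f)*(1/(2*f)) = 4 + 1 = 5)
z = 1 (z = 1² = 1)
C(H) = 11 (C(H) = 1 - 5*(-2) = 1 + 10 = 11)
C(z) - P(-120) = 11 - 1*5 = 11 - 5 = 6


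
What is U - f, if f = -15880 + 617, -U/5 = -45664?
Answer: 243583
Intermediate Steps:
U = 228320 (U = -5*(-45664) = 228320)
f = -15263
U - f = 228320 - 1*(-15263) = 228320 + 15263 = 243583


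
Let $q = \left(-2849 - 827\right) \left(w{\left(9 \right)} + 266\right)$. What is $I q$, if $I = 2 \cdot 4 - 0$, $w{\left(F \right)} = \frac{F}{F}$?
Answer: $-7851936$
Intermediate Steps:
$w{\left(F \right)} = 1$
$I = 8$ ($I = 8 + 0 = 8$)
$q = -981492$ ($q = \left(-2849 - 827\right) \left(1 + 266\right) = \left(-3676\right) 267 = -981492$)
$I q = 8 \left(-981492\right) = -7851936$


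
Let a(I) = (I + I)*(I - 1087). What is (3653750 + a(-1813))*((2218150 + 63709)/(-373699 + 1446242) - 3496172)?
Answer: -53131372734874283550/1072543 ≈ -4.9538e+13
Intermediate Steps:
a(I) = 2*I*(-1087 + I) (a(I) = (2*I)*(-1087 + I) = 2*I*(-1087 + I))
(3653750 + a(-1813))*((2218150 + 63709)/(-373699 + 1446242) - 3496172) = (3653750 + 2*(-1813)*(-1087 - 1813))*((2218150 + 63709)/(-373699 + 1446242) - 3496172) = (3653750 + 2*(-1813)*(-2900))*(2281859/1072543 - 3496172) = (3653750 + 10515400)*(2281859*(1/1072543) - 3496172) = 14169150*(2281859/1072543 - 3496172) = 14169150*(-3749792523537/1072543) = -53131372734874283550/1072543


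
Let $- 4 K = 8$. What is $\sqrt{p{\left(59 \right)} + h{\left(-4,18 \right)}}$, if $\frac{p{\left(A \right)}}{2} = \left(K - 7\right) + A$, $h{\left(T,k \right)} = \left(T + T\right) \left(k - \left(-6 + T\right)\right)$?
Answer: $2 i \sqrt{31} \approx 11.136 i$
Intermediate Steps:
$K = -2$ ($K = \left(- \frac{1}{4}\right) 8 = -2$)
$h{\left(T,k \right)} = 2 T \left(6 + k - T\right)$
$p{\left(A \right)} = -18 + 2 A$ ($p{\left(A \right)} = 2 \left(\left(-2 - 7\right) + A\right) = 2 \left(-9 + A\right) = -18 + 2 A$)
$\sqrt{p{\left(59 \right)} + h{\left(-4,18 \right)}} = \sqrt{\left(-18 + 2 \cdot 59\right) + 2 \left(-4\right) \left(6 + 18 - -4\right)} = \sqrt{\left(-18 + 118\right) + 2 \left(-4\right) \left(6 + 18 + 4\right)} = \sqrt{100 + 2 \left(-4\right) 28} = \sqrt{100 - 224} = \sqrt{-124} = 2 i \sqrt{31}$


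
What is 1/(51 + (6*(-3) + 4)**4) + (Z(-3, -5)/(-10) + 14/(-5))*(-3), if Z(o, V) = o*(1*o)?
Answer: 4269847/384670 ≈ 11.100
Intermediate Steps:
Z(o, V) = o**2 (Z(o, V) = o*o = o**2)
1/(51 + (6*(-3) + 4)**4) + (Z(-3, -5)/(-10) + 14/(-5))*(-3) = 1/(51 + (6*(-3) + 4)**4) + ((-3)**2/(-10) + 14/(-5))*(-3) = 1/(51 + (-18 + 4)**4) + (9*(-1/10) + 14*(-1/5))*(-3) = 1/(51 + (-14)**4) + (-9/10 - 14/5)*(-3) = 1/(51 + 38416) - 37/10*(-3) = 1/38467 + 111/10 = 4269847/384670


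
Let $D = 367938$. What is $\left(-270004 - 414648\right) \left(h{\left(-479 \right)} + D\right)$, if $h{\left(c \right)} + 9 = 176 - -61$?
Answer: $-252065588232$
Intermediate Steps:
$h{\left(c \right)} = 228$ ($h{\left(c \right)} = -9 + \left(176 - -61\right) = -9 + \left(176 + 61\right) = -9 + 237 = 228$)
$\left(-270004 - 414648\right) \left(h{\left(-479 \right)} + D\right) = \left(-270004 - 414648\right) \left(228 + 367938\right) = \left(-684652\right) 368166 = -252065588232$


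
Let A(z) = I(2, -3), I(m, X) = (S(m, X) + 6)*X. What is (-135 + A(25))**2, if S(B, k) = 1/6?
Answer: 94249/4 ≈ 23562.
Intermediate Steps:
S(B, k) = 1/6
I(m, X) = 37*X/6 (I(m, X) = (1/6 + 6)*X = 37*X/6)
A(z) = -37/2 (A(z) = (37/6)*(-3) = -37/2)
(-135 + A(25))**2 = (-135 - 37/2)**2 = (-307/2)**2 = 94249/4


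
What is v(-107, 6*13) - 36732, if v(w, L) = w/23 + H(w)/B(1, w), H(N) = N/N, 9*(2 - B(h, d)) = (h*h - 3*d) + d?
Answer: -166453978/4531 ≈ -36737.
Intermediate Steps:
B(h, d) = 2 - h²/9 + 2*d/9 (B(h, d) = 2 - ((h*h - 3*d) + d)/9 = 2 - ((h² - 3*d) + d)/9 = 2 - (h² - 2*d)/9 = 2 + (-h²/9 + 2*d/9) = 2 - h²/9 + 2*d/9)
H(N) = 1
v(w, L) = 1/(17/9 + 2*w/9) + w/23 (v(w, L) = w/23 + 1/(2 - ⅑*1² + 2*w/9) = w*(1/23) + 1/(2 - ⅑*1 + 2*w/9) = w/23 + 1/(2 - ⅑ + 2*w/9) = w/23 + 1/(17/9 + 2*w/9) = 1/(17/9 + 2*w/9) + w/23)
v(-107, 6*13) - 36732 = (207 - 107*(17 + 2*(-107)))/(23*(17 + 2*(-107))) - 36732 = (207 - 107*(17 - 214))/(23*(17 - 214)) - 36732 = (1/23)*(207 - 107*(-197))/(-197) - 36732 = (1/23)*(-1/197)*(207 + 21079) - 36732 = (1/23)*(-1/197)*21286 - 36732 = -21286/4531 - 36732 = -166453978/4531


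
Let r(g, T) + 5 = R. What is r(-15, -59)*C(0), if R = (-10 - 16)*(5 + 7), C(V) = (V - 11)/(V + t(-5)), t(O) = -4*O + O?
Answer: 3487/15 ≈ 232.47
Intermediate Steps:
t(O) = -3*O
C(V) = (-11 + V)/(15 + V) (C(V) = (V - 11)/(V - 3*(-5)) = (-11 + V)/(V + 15) = (-11 + V)/(15 + V))
R = -312 (R = -26*12 = -312)
r(g, T) = -317 (r(g, T) = -5 - 312 = -317)
r(-15, -59)*C(0) = -317*(-11 + 0)/(15 + 0) = -317*(-11)/15 = -317*(-11/15) = 3487/15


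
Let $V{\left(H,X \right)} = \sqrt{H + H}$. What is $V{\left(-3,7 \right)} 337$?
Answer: $337 i \sqrt{6} \approx 825.48 i$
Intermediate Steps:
$V{\left(H,X \right)} = \sqrt{2} \sqrt{H}$ ($V{\left(H,X \right)} = \sqrt{2 H} = \sqrt{2} \sqrt{H}$)
$V{\left(-3,7 \right)} 337 = \sqrt{2} \sqrt{-3} \cdot 337 = \sqrt{2} i \sqrt{3} \cdot 337 = i \sqrt{6} \cdot 337 = 337 i \sqrt{6}$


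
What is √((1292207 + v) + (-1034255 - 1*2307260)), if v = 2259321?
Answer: 23*√397 ≈ 458.27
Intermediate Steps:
√((1292207 + v) + (-1034255 - 1*2307260)) = √((1292207 + 2259321) + (-1034255 - 1*2307260)) = √(3551528 + (-1034255 - 2307260)) = √(3551528 - 3341515) = √210013 = 23*√397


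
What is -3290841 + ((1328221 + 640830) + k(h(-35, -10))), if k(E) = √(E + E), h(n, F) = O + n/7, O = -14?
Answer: -1321790 + I*√38 ≈ -1.3218e+6 + 6.1644*I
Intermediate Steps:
h(n, F) = -14 + n/7
k(E) = √2*√E (k(E) = √(2*E) = √2*√E)
-3290841 + ((1328221 + 640830) + k(h(-35, -10))) = -3290841 + ((1328221 + 640830) + √2*√(-14 + (⅐)*(-35))) = -3290841 + (1969051 + √2*√(-14 - 5)) = -3290841 + (1969051 + √2*√(-19)) = -3290841 + (1969051 + √2*(I*√19)) = -3290841 + (1969051 + I*√38) = -1321790 + I*√38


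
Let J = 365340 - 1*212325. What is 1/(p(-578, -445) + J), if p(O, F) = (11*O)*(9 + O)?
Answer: 1/3770717 ≈ 2.6520e-7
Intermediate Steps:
p(O, F) = 11*O*(9 + O)
J = 153015 (J = 365340 - 212325 = 153015)
1/(p(-578, -445) + J) = 1/(11*(-578)*(9 - 578) + 153015) = 1/(11*(-578)*(-569) + 153015) = 1/(3617702 + 153015) = 1/3770717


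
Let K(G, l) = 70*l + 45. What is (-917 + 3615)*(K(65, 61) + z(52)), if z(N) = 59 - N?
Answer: 11660756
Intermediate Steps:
K(G, l) = 45 + 70*l
(-917 + 3615)*(K(65, 61) + z(52)) = (-917 + 3615)*((45 + 70*61) + (59 - 1*52)) = 2698*((45 + 4270) + (59 - 52)) = 2698*(4315 + 7) = 2698*4322 = 11660756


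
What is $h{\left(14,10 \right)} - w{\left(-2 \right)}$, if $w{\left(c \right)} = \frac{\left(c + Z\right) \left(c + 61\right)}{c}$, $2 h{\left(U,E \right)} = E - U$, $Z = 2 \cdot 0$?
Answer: $-61$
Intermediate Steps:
$Z = 0$
$h{\left(U,E \right)} = \frac{E}{2} - \frac{U}{2}$ ($h{\left(U,E \right)} = \frac{E - U}{2} = \frac{E}{2} - \frac{U}{2}$)
$w{\left(c \right)} = 61 + c$ ($w{\left(c \right)} = \frac{\left(c + 0\right) \left(c + 61\right)}{c} = \frac{c \left(61 + c\right)}{c} = 61 + c$)
$h{\left(14,10 \right)} - w{\left(-2 \right)} = \left(\frac{1}{2} \cdot 10 - 7\right) - \left(61 - 2\right) = \left(5 - 7\right) - 59 = -2 - 59 = -61$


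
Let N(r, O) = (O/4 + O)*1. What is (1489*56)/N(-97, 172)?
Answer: 83384/215 ≈ 387.83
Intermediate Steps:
N(r, O) = 5*O/4 (N(r, O) = (O*(1/4) + O)*1 = (O/4 + O)*1 = (5*O/4)*1 = 5*O/4)
(1489*56)/N(-97, 172) = (1489*56)/(((5/4)*172)) = 83384/215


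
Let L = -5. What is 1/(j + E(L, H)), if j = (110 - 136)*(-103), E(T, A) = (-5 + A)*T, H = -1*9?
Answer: 1/2748 ≈ 0.00036390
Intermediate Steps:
H = -9
E(T, A) = T*(-5 + A)
j = 2678 (j = -26*(-103) = 2678)
1/(j + E(L, H)) = 1/(2678 - 5*(-5 - 9)) = 1/(2678 - 5*(-14)) = 1/(2678 + 70) = 1/2748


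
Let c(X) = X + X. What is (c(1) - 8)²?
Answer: 36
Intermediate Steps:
c(X) = 2*X
(c(1) - 8)² = (2*1 - 8)² = (2 - 8)² = (-6)² = 36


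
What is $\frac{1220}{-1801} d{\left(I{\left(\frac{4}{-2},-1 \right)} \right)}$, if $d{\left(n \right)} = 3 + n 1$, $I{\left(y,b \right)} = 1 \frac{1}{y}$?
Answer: $- \frac{3050}{1801} \approx -1.6935$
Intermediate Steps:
$I{\left(y,b \right)} = \frac{1}{y}$
$d{\left(n \right)} = 3 + n$
$\frac{1220}{-1801} d{\left(I{\left(\frac{4}{-2},-1 \right)} \right)} = \frac{1220}{-1801} \left(3 + \frac{1}{4 \frac{1}{-2}}\right) = 1220 \left(- \frac{1}{1801}\right) \left(3 + \frac{1}{4 \left(- \frac{1}{2}\right)}\right) = - \frac{1220 \left(3 + \frac{1}{-2}\right)}{1801} = - \frac{1220 \left(3 - \frac{1}{2}\right)}{1801} = \left(- \frac{1220}{1801}\right) \frac{5}{2} = - \frac{3050}{1801}$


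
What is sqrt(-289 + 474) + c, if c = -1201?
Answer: -1201 + sqrt(185) ≈ -1187.4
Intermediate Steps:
sqrt(-289 + 474) + c = sqrt(-289 + 474) - 1201 = sqrt(185) - 1201 = -1201 + sqrt(185)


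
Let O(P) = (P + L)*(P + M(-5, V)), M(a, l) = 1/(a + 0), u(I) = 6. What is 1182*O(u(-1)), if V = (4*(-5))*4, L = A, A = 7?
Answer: 445614/5 ≈ 89123.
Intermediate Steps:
L = 7
V = -80 (V = -20*4 = -80)
M(a, l) = 1/a
O(P) = (7 + P)*(-1/5 + P) (O(P) = (P + 7)*(P + 1/(-5)) = (7 + P)*(P - 1/5) = (7 + P)*(-1/5 + P))
1182*O(u(-1)) = 1182*(-7/5 + 6**2 + (34/5)*6) = 1182*(-7/5 + 36 + 204/5) = 1182*(377/5) = 445614/5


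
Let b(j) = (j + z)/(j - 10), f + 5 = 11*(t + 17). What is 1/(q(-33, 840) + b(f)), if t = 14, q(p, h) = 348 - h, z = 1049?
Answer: -326/159007 ≈ -0.0020502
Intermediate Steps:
f = 336 (f = -5 + 11*(14 + 17) = -5 + 11*31 = -5 + 341 = 336)
b(j) = (1049 + j)/(-10 + j) (b(j) = (j + 1049)/(j - 10) = (1049 + j)/(-10 + j))
1/(q(-33, 840) + b(f)) = 1/((348 - 1*840) + (1049 + 336)/(-10 + 336)) = 1/((348 - 840) + 1385/326) = 1/(-492 + (1/326)*1385) = 1/(-492 + 1385/326) = 1/(-159007/326) = -326/159007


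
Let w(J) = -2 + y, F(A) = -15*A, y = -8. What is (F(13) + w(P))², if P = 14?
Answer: 42025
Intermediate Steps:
w(J) = -10 (w(J) = -2 - 8 = -10)
(F(13) + w(P))² = (-15*13 - 10)² = (-195 - 10)² = (-205)² = 42025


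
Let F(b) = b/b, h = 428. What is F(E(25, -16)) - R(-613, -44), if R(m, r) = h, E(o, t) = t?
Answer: -427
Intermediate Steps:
F(b) = 1
R(m, r) = 428
F(E(25, -16)) - R(-613, -44) = 1 - 1*428 = 1 - 428 = -427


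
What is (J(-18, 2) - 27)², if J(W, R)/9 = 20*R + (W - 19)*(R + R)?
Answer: 998001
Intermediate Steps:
J(W, R) = 180*R + 18*R*(-19 + W) (J(W, R) = 9*(20*R + (W - 19)*(R + R)) = 9*(20*R + (-19 + W)*(2*R)) = 9*(20*R + 2*R*(-19 + W)) = 180*R + 18*R*(-19 + W))
(J(-18, 2) - 27)² = (18*2*(-9 - 18) - 27)² = (18*2*(-27) - 27)² = (-972 - 27)² = (-999)² = 998001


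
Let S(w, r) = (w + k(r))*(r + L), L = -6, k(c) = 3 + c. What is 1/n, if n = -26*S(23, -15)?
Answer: 1/6006 ≈ 0.00016650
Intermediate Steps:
S(w, r) = (-6 + r)*(3 + r + w) (S(w, r) = (w + (3 + r))*(r - 6) = (3 + r + w)*(-6 + r) = (-6 + r)*(3 + r + w))
n = 6006 (n = -26*(-18 + (-15)² - 6*23 - 3*(-15) - 15*23) = -26*(-18 + 225 - 138 + 45 - 345) = -26*(-231) = 6006)
1/n = 1/6006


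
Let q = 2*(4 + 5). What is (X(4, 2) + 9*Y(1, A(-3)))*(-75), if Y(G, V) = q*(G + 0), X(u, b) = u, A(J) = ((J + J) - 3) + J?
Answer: -12450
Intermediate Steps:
A(J) = -3 + 3*J (A(J) = (2*J - 3) + J = (-3 + 2*J) + J = -3 + 3*J)
q = 18 (q = 2*9 = 18)
Y(G, V) = 18*G (Y(G, V) = 18*(G + 0) = 18*G)
(X(4, 2) + 9*Y(1, A(-3)))*(-75) = (4 + 9*(18*1))*(-75) = (4 + 9*18)*(-75) = (4 + 162)*(-75) = 166*(-75) = -12450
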